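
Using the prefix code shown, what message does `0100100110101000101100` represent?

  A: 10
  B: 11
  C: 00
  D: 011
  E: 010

EEDEACABC

Read left to right; each codeword is recognised as soon as it completes (prefix code):
  010→E | 010→E | 011→D | 010→E | 10→A | 00→C | 10→A | 11→B | 00→C
Decoded message: EEDEACABC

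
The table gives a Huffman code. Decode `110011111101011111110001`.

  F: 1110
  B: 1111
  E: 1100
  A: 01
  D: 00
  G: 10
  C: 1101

EBCABEA

Read left to right; each codeword is recognised as soon as it completes (prefix code):
  1100→E | 1111→B | 1101→C | 01→A | 1111→B | 1100→E | 01→A
Decoded message: EBCABEA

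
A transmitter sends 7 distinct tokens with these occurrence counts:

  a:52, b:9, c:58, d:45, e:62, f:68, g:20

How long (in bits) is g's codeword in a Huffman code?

Repeatedly merge the two smallest:
merge b(9) and g(20): 29
merge 29 and d(45): 74
merge a(52) and c(58): 110
merge e(62) and f(68): 130
merge 74 and 110: 184
merge 130 and 184: 314
g sits 4 levels below the root, so its codeword is 4 bits.

4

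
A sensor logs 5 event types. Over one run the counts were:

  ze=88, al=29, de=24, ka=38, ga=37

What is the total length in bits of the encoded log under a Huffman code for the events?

472

Build the Huffman tree bottom-up:
de(24) + al(29) → 53
ga(37) + ka(38) → 75
53 + 75 → 128
ze(88) + 128 → 216
The encoded length is the sum of every internal node's weight: 53 + 75 + 128 + 216 = 472 bits.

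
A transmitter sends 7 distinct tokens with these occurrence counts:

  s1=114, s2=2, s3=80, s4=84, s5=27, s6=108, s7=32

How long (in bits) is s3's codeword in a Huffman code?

Huffman merges, smallest pair first:
merge s2(2) and s5(27): 29
merge 29 and s7(32): 61
merge 61 and s3(80): 141
merge s4(84) and s6(108): 192
merge s1(114) and 141: 255
merge 192 and 255: 447
s3 sits 3 levels below the root, so its codeword is 3 bits.

3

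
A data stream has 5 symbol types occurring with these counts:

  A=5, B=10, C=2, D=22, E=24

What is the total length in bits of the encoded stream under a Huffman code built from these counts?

Build the Huffman tree bottom-up:
C(2) + A(5) → 7
7 + B(10) → 17
17 + D(22) → 39
E(24) + 39 → 63
Each symbol's bit-cost is frequency × depth; summing gives 126 bits (equivalently 7 + 17 + 39 + 63).

126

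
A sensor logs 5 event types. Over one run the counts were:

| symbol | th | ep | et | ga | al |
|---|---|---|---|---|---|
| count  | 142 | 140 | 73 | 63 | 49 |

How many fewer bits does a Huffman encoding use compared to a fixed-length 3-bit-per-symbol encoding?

355

Fixed-length: 3 bits × 467 symbols = 1401 bits.
Huffman merges:
combine al(49), ga(63) → 112
combine et(73), 112 → 185
combine ep(140), th(142) → 282
combine 185, 282 → 467
Huffman total = 112 + 185 + 282 + 467 = 1046 bits.
Saving = 1401 − 1046 = 355 bits.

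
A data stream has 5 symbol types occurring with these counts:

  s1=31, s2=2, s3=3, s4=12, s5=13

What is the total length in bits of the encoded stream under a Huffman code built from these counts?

113

Merge the two smallest weights repeatedly:
merge s2(2) and s3(3): 5
merge 5 and s4(12): 17
merge s5(13) and 17: 30
merge 30 and s1(31): 61
The encoded length is the sum of every internal node's weight: 5 + 17 + 30 + 61 = 113 bits.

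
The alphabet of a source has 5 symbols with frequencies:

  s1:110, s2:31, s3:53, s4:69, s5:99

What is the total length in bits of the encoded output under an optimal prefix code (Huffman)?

Build the Huffman tree bottom-up:
combine s2(31), s3(53) → 84
combine s4(69), 84 → 153
combine s5(99), s1(110) → 209
combine 153, 209 → 362
Each symbol's bit-cost is frequency × depth; summing gives 808 bits (equivalently 84 + 153 + 209 + 362).

808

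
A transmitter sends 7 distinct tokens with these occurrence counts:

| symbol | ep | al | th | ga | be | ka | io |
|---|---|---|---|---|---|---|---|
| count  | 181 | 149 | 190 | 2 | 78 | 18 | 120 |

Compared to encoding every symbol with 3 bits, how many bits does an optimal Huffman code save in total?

Fixed-length: 3 bits × 738 symbols = 2214 bits.
Huffman merges:
combine ga(2), ka(18) → 20
combine 20, be(78) → 98
combine 98, io(120) → 218
combine al(149), ep(181) → 330
combine th(190), 218 → 408
combine 330, 408 → 738
Huffman total = 20 + 98 + 218 + 330 + 408 + 738 = 1812 bits.
Saving = 2214 − 1812 = 402 bits.

402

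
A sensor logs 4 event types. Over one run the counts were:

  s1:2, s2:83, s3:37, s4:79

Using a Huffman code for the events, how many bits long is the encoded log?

Greedily combine the two least-frequent nodes:
combine s1(2), s3(37) → 39
combine 39, s4(79) → 118
combine s2(83), 118 → 201
The encoded length is the sum of every internal node's weight: 39 + 118 + 201 = 358 bits.

358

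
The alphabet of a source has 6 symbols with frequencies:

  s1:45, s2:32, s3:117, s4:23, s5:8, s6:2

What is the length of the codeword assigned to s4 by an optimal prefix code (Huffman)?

Huffman merges, smallest pair first:
s6(2) + s5(8) → 10
10 + s4(23) → 33
s2(32) + 33 → 65
s1(45) + 65 → 110
110 + s3(117) → 227
The subtree containing s4 is merged 4 times, so code length = 4.

4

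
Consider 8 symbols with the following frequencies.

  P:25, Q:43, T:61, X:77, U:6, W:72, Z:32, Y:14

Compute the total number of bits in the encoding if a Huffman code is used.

906

Build the Huffman tree bottom-up:
merge U(6) and Y(14): 20
merge 20 and P(25): 45
merge Z(32) and Q(43): 75
merge 45 and T(61): 106
merge W(72) and 75: 147
merge X(77) and 106: 183
merge 147 and 183: 330
Each symbol's bit-cost is frequency × depth; summing gives 906 bits (equivalently 20 + 45 + 75 + 106 + 147 + 183 + 330).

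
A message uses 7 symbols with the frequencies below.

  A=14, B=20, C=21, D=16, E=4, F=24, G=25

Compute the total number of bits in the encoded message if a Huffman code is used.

341

Build the Huffman tree bottom-up:
merge E(4) and A(14): 18
merge D(16) and 18: 34
merge B(20) and C(21): 41
merge F(24) and G(25): 49
merge 34 and 41: 75
merge 49 and 75: 124
The encoded length is the sum of every internal node's weight: 18 + 34 + 41 + 49 + 75 + 124 = 341 bits.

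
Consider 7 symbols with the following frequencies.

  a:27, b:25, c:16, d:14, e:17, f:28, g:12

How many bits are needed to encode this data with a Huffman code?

388

Greedily combine the two least-frequent nodes:
combine g(12), d(14) → 26
combine c(16), e(17) → 33
combine b(25), 26 → 51
combine a(27), f(28) → 55
combine 33, 51 → 84
combine 55, 84 → 139
Total encoded bits = sum of merged weights = 26 + 33 + 51 + 55 + 84 + 139 = 388.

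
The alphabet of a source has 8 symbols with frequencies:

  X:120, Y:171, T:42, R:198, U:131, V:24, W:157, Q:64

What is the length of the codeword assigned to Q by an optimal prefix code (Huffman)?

4

Huffman merges, smallest pair first:
merge V(24) and T(42): 66
merge Q(64) and 66: 130
merge X(120) and 130: 250
merge U(131) and W(157): 288
merge Y(171) and R(198): 369
merge 250 and 288: 538
merge 369 and 538: 907
Q sits 4 levels below the root, so its codeword is 4 bits.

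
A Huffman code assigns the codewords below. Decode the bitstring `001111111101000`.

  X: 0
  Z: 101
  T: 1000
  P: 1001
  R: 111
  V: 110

Read left to right; each codeword is recognised as soon as it completes (prefix code):
  0→X | 0→X | 111→R | 111→R | 110→V | 1000→T
Decoded message: XXRRVT

XXRRVT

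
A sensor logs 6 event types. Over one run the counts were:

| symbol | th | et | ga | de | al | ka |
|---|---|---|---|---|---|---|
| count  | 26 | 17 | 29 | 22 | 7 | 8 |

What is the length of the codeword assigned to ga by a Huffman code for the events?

2

Huffman merges, smallest pair first:
combine al(7), ka(8) → 15
combine 15, et(17) → 32
combine de(22), th(26) → 48
combine ga(29), 32 → 61
combine 48, 61 → 109
The subtree containing ga is merged 2 times, so code length = 2.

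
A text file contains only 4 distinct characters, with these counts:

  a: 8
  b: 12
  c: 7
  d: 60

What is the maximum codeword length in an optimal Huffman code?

Merge the two lowest-weight nodes at each step:
merge c(7) and a(8): 15
merge b(12) and 15: 27
merge 27 and d(60): 87
The rarest symbols sit at the bottom; the longest codeword is 3 bits.

3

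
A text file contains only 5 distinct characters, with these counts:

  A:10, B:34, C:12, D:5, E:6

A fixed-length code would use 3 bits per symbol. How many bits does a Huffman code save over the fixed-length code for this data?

Fixed-length: 3 bits × 67 symbols = 201 bits.
Huffman merges:
D(5) + E(6) → 11
A(10) + 11 → 21
C(12) + 21 → 33
33 + B(34) → 67
Huffman total = 11 + 21 + 33 + 67 = 132 bits.
Saving = 201 − 132 = 69 bits.

69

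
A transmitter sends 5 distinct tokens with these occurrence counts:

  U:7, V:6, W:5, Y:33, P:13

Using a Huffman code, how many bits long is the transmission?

Greedily combine the two least-frequent nodes:
combine W(5), V(6) → 11
combine U(7), 11 → 18
combine P(13), 18 → 31
combine 31, Y(33) → 64
Each symbol's bit-cost is frequency × depth; summing gives 124 bits (equivalently 11 + 18 + 31 + 64).

124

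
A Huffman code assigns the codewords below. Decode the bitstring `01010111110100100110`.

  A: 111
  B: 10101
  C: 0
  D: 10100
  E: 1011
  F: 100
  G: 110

CBADFG

Read left to right; each codeword is recognised as soon as it completes (prefix code):
  0→C | 10101→B | 111→A | 10100→D | 100→F | 110→G
Decoded message: CBADFG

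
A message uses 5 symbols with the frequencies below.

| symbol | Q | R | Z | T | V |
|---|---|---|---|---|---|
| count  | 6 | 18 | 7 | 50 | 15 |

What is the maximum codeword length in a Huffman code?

Merge the two lowest-weight nodes at each step:
merge Q(6) and Z(7): 13
merge 13 and V(15): 28
merge R(18) and 28: 46
merge 46 and T(50): 96
The first pair merged (Q, Z) ends up deepest, at depth 4.

4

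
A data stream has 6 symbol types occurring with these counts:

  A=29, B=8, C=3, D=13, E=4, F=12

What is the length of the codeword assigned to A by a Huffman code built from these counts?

1

Repeatedly merge the two smallest:
merge C(3) and E(4): 7
merge 7 and B(8): 15
merge F(12) and D(13): 25
merge 15 and 25: 40
merge A(29) and 40: 69
A sits one level below the root: a 1-bit codeword.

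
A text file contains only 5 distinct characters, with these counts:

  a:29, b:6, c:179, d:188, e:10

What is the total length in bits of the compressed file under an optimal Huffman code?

697

Build the Huffman tree bottom-up:
merge b(6) and e(10): 16
merge 16 and a(29): 45
merge 45 and c(179): 224
merge d(188) and 224: 412
The encoded length is the sum of every internal node's weight: 16 + 45 + 224 + 412 = 697 bits.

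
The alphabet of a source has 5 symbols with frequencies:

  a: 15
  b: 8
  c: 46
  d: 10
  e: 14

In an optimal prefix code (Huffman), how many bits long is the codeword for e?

Build the tree from the bottom:
combine b(8), d(10) → 18
combine e(14), a(15) → 29
combine 18, 29 → 47
combine c(46), 47 → 93
The subtree containing e is merged 3 times, so code length = 3.

3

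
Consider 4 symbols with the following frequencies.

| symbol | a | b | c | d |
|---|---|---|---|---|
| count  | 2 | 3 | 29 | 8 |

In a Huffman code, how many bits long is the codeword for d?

2

Repeatedly merge the two smallest:
merge a(2) and b(3): 5
merge 5 and d(8): 13
merge 13 and c(29): 42
The subtree containing d is merged 2 times, so code length = 2.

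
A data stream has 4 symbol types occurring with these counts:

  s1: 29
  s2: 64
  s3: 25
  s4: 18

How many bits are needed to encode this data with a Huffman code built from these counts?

251

Greedily combine the two least-frequent nodes:
merge s4(18) and s3(25): 43
merge s1(29) and 43: 72
merge s2(64) and 72: 136
The encoded length is the sum of every internal node's weight: 43 + 72 + 136 = 251 bits.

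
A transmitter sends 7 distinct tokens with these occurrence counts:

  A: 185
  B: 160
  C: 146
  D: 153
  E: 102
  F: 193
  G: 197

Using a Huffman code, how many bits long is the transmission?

3211

Merge the two smallest weights repeatedly:
combine E(102), C(146) → 248
combine D(153), B(160) → 313
combine A(185), F(193) → 378
combine G(197), 248 → 445
combine 313, 378 → 691
combine 445, 691 → 1136
The encoded length is the sum of every internal node's weight: 248 + 313 + 378 + 445 + 691 + 1136 = 3211 bits.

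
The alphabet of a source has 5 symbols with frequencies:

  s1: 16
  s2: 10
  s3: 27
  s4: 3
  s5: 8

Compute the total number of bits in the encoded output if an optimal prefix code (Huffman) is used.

133

Merge the two smallest weights repeatedly:
merge s4(3) and s5(8): 11
merge s2(10) and 11: 21
merge s1(16) and 21: 37
merge s3(27) and 37: 64
Each symbol's bit-cost is frequency × depth; summing gives 133 bits (equivalently 11 + 21 + 37 + 64).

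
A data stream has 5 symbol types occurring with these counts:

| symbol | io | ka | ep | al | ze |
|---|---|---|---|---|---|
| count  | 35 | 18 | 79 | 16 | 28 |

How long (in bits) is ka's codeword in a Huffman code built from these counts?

Build the tree from the bottom:
merge al(16) and ka(18): 34
merge ze(28) and 34: 62
merge io(35) and 62: 97
merge ep(79) and 97: 176
The subtree containing ka is merged 4 times, so code length = 4.

4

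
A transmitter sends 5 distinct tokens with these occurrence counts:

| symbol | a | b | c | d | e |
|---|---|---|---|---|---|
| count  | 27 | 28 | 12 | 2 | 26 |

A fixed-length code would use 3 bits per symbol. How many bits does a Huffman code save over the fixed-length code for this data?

Fixed-length: 3 bits × 95 symbols = 285 bits.
Huffman merges:
d(2) + c(12) → 14
14 + e(26) → 40
a(27) + b(28) → 55
40 + 55 → 95
Huffman total = 14 + 40 + 55 + 95 = 204 bits.
Saving = 285 − 204 = 81 bits.

81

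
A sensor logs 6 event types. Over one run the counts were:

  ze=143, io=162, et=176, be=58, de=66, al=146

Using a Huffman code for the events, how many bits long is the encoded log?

1893

Merge the two smallest weights repeatedly:
merge be(58) and de(66): 124
merge 124 and ze(143): 267
merge al(146) and io(162): 308
merge et(176) and 267: 443
merge 308 and 443: 751
Each symbol's bit-cost is frequency × depth; summing gives 1893 bits (equivalently 124 + 267 + 308 + 443 + 751).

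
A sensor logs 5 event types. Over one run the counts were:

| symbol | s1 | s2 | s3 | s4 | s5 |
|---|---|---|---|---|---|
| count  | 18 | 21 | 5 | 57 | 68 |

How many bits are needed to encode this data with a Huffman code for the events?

Greedily combine the two least-frequent nodes:
s3(5) + s1(18) → 23
s2(21) + 23 → 44
44 + s4(57) → 101
s5(68) + 101 → 169
The encoded length is the sum of every internal node's weight: 23 + 44 + 101 + 169 = 337 bits.

337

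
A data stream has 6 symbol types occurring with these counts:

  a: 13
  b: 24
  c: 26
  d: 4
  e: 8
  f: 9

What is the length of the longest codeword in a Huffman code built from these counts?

4

Merge the two lowest-weight nodes at each step:
combine d(4), e(8) → 12
combine f(9), 12 → 21
combine a(13), 21 → 34
combine b(24), c(26) → 50
combine 34, 50 → 84
The rarest symbols sit at the bottom; the longest codeword is 4 bits.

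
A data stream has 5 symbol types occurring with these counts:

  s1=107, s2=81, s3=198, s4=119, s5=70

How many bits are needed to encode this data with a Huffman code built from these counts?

Build the Huffman tree bottom-up:
merge s5(70) and s2(81): 151
merge s1(107) and s4(119): 226
merge 151 and s3(198): 349
merge 226 and 349: 575
The encoded length is the sum of every internal node's weight: 151 + 226 + 349 + 575 = 1301 bits.

1301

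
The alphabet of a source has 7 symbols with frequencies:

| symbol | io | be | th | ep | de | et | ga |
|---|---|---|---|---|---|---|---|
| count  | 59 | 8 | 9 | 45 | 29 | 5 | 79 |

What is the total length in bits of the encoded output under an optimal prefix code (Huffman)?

Greedily combine the two least-frequent nodes:
combine et(5), be(8) → 13
combine th(9), 13 → 22
combine 22, de(29) → 51
combine ep(45), 51 → 96
combine io(59), ga(79) → 138
combine 96, 138 → 234
Each symbol's bit-cost is frequency × depth; summing gives 554 bits (equivalently 13 + 22 + 51 + 96 + 138 + 234).

554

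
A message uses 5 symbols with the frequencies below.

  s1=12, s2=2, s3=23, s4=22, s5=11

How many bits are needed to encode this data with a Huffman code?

Greedily combine the two least-frequent nodes:
s2(2) + s5(11) → 13
s1(12) + 13 → 25
s4(22) + s3(23) → 45
25 + 45 → 70
Total encoded bits = sum of merged weights = 13 + 25 + 45 + 70 = 153.

153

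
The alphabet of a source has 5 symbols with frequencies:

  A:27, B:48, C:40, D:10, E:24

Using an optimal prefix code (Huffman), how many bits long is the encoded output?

332

Build the Huffman tree bottom-up:
D(10) + E(24) → 34
A(27) + 34 → 61
C(40) + B(48) → 88
61 + 88 → 149
The encoded length is the sum of every internal node's weight: 34 + 61 + 88 + 149 = 332 bits.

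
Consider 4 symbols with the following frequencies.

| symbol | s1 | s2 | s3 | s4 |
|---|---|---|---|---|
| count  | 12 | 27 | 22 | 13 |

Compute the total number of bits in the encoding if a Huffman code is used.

Merge the two smallest weights repeatedly:
merge s1(12) and s4(13): 25
merge s3(22) and 25: 47
merge s2(27) and 47: 74
The encoded length is the sum of every internal node's weight: 25 + 47 + 74 = 146 bits.

146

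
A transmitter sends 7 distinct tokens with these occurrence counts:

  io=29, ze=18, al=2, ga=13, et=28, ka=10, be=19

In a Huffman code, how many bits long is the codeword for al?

4

Repeatedly merge the two smallest:
al(2) + ka(10) → 12
12 + ga(13) → 25
ze(18) + be(19) → 37
25 + et(28) → 53
io(29) + 37 → 66
53 + 66 → 119
The subtree containing al is merged 4 times, so code length = 4.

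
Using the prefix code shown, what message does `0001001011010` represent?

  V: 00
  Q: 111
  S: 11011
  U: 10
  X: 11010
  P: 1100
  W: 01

VWVUX

Read left to right; each codeword is recognised as soon as it completes (prefix code):
  00→V | 01→W | 00→V | 10→U | 11010→X
Decoded message: VWVUX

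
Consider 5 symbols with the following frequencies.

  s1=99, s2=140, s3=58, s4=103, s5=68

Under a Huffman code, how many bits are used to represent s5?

3

Build the tree from the bottom:
combine s3(58), s5(68) → 126
combine s1(99), s4(103) → 202
combine 126, s2(140) → 266
combine 202, 266 → 468
s5 sits 3 levels below the root, so its codeword is 3 bits.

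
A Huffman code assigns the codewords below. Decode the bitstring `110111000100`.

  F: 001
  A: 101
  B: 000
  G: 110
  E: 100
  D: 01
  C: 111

GCBE

Read left to right; each codeword is recognised as soon as it completes (prefix code):
  110→G | 111→C | 000→B | 100→E
Decoded message: GCBE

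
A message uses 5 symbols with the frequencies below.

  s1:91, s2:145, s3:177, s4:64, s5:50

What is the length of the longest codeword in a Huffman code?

Merge the two lowest-weight nodes at each step:
s5(50) + s4(64) → 114
s1(91) + 114 → 205
s2(145) + s3(177) → 322
205 + 322 → 527
The rarest symbols sit at the bottom; the longest codeword is 3 bits.

3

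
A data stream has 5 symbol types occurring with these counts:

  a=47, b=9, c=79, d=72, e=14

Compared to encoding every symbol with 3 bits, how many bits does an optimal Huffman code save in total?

207

Fixed-length: 3 bits × 221 symbols = 663 bits.
Huffman merges:
b(9) + e(14) → 23
23 + a(47) → 70
70 + d(72) → 142
c(79) + 142 → 221
Huffman total = 23 + 70 + 142 + 221 = 456 bits.
Saving = 663 − 456 = 207 bits.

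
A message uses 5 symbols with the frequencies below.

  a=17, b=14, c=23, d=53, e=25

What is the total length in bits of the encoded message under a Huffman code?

290

Greedily combine the two least-frequent nodes:
combine b(14), a(17) → 31
combine c(23), e(25) → 48
combine 31, 48 → 79
combine d(53), 79 → 132
Total encoded bits = sum of merged weights = 31 + 48 + 79 + 132 = 290.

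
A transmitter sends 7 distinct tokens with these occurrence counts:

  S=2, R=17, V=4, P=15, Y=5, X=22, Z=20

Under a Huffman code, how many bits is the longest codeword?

5

Merge the two lowest-weight nodes at each step:
combine S(2), V(4) → 6
combine Y(5), 6 → 11
combine 11, P(15) → 26
combine R(17), Z(20) → 37
combine X(22), 26 → 48
combine 37, 48 → 85
The rarest symbols sit at the bottom; the longest codeword is 5 bits.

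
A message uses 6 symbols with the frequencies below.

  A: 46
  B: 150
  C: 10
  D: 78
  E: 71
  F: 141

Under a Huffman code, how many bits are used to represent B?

2

Repeatedly merge the two smallest:
combine C(10), A(46) → 56
combine 56, E(71) → 127
combine D(78), 127 → 205
combine F(141), B(150) → 291
combine 205, 291 → 496
The subtree containing B is merged 2 times, so code length = 2.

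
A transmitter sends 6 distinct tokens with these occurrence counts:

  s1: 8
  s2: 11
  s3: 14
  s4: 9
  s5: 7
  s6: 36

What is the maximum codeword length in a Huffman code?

Merge the two lowest-weight nodes at each step:
s5(7) + s1(8) → 15
s4(9) + s2(11) → 20
s3(14) + 15 → 29
20 + 29 → 49
s6(36) + 49 → 85
The first pair merged (s5, s1) ends up deepest, at depth 4.

4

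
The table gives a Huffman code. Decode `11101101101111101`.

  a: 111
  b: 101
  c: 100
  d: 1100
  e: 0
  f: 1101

aefbab

Read left to right; each codeword is recognised as soon as it completes (prefix code):
  111→a | 0→e | 1101→f | 101→b | 111→a | 101→b
Decoded message: aefbab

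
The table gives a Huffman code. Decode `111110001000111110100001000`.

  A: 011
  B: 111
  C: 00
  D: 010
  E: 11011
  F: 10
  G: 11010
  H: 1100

BHDCBGCDC

Read left to right; each codeword is recognised as soon as it completes (prefix code):
  111→B | 1100→H | 010→D | 00→C | 111→B | 11010→G | 00→C | 010→D | 00→C
Decoded message: BHDCBGCDC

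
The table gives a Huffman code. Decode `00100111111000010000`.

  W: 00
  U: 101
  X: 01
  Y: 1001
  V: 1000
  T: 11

Read left to right; each codeword is recognised as soon as it completes (prefix code):
  00→W | 1001→Y | 11→T | 11→T | 1000→V | 01→X | 00→W | 00→W
Decoded message: WYTTVXWW

WYTTVXWW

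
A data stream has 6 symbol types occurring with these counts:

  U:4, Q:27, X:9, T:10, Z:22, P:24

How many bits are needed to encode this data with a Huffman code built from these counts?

Greedily combine the two least-frequent nodes:
combine U(4), X(9) → 13
combine T(10), 13 → 23
combine Z(22), 23 → 45
combine P(24), Q(27) → 51
combine 45, 51 → 96
Total encoded bits = sum of merged weights = 13 + 23 + 45 + 51 + 96 = 228.

228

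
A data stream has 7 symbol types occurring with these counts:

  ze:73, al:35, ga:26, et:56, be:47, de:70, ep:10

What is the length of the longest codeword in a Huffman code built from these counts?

Merge the two lowest-weight nodes at each step:
ep(10) + ga(26) → 36
al(35) + 36 → 71
be(47) + et(56) → 103
de(70) + 71 → 141
ze(73) + 103 → 176
141 + 176 → 317
The first pair merged (ep, ga) ends up deepest, at depth 4.

4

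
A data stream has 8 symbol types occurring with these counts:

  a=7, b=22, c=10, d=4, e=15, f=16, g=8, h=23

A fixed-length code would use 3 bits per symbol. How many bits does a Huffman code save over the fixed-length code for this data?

Fixed-length: 3 bits × 105 symbols = 315 bits.
Huffman merges:
d(4) + a(7) → 11
g(8) + c(10) → 18
11 + e(15) → 26
f(16) + 18 → 34
b(22) + h(23) → 45
26 + 34 → 60
45 + 60 → 105
Huffman total = 11 + 18 + 26 + 34 + 45 + 60 + 105 = 299 bits.
Saving = 315 − 299 = 16 bits.

16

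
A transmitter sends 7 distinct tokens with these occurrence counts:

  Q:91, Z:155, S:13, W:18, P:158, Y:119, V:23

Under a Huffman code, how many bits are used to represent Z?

2

Huffman merges, smallest pair first:
merge S(13) and W(18): 31
merge V(23) and 31: 54
merge 54 and Q(91): 145
merge Y(119) and 145: 264
merge Z(155) and P(158): 313
merge 264 and 313: 577
The subtree containing Z is merged 2 times, so code length = 2.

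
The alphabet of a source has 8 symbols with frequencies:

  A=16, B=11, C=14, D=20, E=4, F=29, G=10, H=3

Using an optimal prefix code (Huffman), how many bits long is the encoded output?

296

Merge the two smallest weights repeatedly:
merge H(3) and E(4): 7
merge 7 and G(10): 17
merge B(11) and C(14): 25
merge A(16) and 17: 33
merge D(20) and 25: 45
merge F(29) and 33: 62
merge 45 and 62: 107
Each symbol's bit-cost is frequency × depth; summing gives 296 bits (equivalently 7 + 17 + 25 + 33 + 45 + 62 + 107).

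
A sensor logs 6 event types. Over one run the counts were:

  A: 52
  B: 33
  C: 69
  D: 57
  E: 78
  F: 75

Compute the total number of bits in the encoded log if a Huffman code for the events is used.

939

Merge the two smallest weights repeatedly:
merge B(33) and A(52): 85
merge D(57) and C(69): 126
merge F(75) and E(78): 153
merge 85 and 126: 211
merge 153 and 211: 364
The encoded length is the sum of every internal node's weight: 85 + 126 + 153 + 211 + 364 = 939 bits.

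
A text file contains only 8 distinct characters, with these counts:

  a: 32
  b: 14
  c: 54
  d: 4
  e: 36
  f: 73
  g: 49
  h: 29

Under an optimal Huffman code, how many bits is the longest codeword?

Merge the two lowest-weight nodes at each step:
combine d(4), b(14) → 18
combine 18, h(29) → 47
combine a(32), e(36) → 68
combine 47, g(49) → 96
combine c(54), 68 → 122
combine f(73), 96 → 169
combine 122, 169 → 291
The rarest symbols sit at the bottom; the longest codeword is 5 bits.

5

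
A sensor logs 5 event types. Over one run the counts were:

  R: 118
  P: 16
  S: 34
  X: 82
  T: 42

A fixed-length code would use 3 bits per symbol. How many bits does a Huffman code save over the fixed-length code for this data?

268

Fixed-length: 3 bits × 292 symbols = 876 bits.
Huffman merges:
merge P(16) and S(34): 50
merge T(42) and 50: 92
merge X(82) and 92: 174
merge R(118) and 174: 292
Huffman total = 50 + 92 + 174 + 292 = 608 bits.
Saving = 876 − 608 = 268 bits.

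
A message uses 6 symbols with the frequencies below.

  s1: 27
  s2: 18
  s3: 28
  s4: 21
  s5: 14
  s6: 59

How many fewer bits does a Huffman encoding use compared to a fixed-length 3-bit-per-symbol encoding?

Fixed-length: 3 bits × 167 symbols = 501 bits.
Huffman merges:
s5(14) + s2(18) → 32
s4(21) + s1(27) → 48
s3(28) + 32 → 60
48 + s6(59) → 107
60 + 107 → 167
Huffman total = 32 + 48 + 60 + 107 + 167 = 414 bits.
Saving = 501 − 414 = 87 bits.

87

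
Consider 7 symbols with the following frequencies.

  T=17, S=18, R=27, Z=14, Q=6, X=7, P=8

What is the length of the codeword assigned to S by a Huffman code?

2

Huffman merges, smallest pair first:
merge Q(6) and X(7): 13
merge P(8) and 13: 21
merge Z(14) and T(17): 31
merge S(18) and 21: 39
merge R(27) and 31: 58
merge 39 and 58: 97
S's leaf is at depth 2, giving a 2-bit codeword.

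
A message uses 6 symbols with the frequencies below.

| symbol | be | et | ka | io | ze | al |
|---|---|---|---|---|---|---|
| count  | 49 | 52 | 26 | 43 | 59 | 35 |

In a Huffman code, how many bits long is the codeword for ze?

2

Huffman merges, smallest pair first:
combine ka(26), al(35) → 61
combine io(43), be(49) → 92
combine et(52), ze(59) → 111
combine 61, 92 → 153
combine 111, 153 → 264
ze sits 2 levels below the root, so its codeword is 2 bits.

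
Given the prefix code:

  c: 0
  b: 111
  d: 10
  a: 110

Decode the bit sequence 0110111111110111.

cabbab

Read left to right; each codeword is recognised as soon as it completes (prefix code):
  0→c | 110→a | 111→b | 111→b | 110→a | 111→b
Decoded message: cabbab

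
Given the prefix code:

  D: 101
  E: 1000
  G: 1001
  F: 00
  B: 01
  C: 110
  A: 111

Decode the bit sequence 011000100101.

Read left to right; each codeword is recognised as soon as it completes (prefix code):
  01→B | 1000→E | 1001→G | 01→B
Decoded message: BEGB

BEGB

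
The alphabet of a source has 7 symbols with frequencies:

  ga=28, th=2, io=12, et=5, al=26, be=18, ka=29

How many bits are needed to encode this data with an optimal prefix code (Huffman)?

303

Build the Huffman tree bottom-up:
th(2) + et(5) → 7
7 + io(12) → 19
be(18) + 19 → 37
al(26) + ga(28) → 54
ka(29) + 37 → 66
54 + 66 → 120
Each symbol's bit-cost is frequency × depth; summing gives 303 bits (equivalently 7 + 19 + 37 + 54 + 66 + 120).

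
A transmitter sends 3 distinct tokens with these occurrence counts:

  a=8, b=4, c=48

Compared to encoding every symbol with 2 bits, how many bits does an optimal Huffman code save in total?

48

Fixed-length: 2 bits × 60 symbols = 120 bits.
Huffman merges:
merge b(4) and a(8): 12
merge 12 and c(48): 60
Huffman total = 12 + 60 = 72 bits.
Saving = 120 − 72 = 48 bits.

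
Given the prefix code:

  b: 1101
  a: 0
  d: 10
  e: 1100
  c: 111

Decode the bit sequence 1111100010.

cead

Read left to right; each codeword is recognised as soon as it completes (prefix code):
  111→c | 1100→e | 0→a | 10→d
Decoded message: cead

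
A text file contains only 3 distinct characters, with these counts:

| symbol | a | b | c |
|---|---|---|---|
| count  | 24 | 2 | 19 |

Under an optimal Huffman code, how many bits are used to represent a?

Huffman merges, smallest pair first:
b(2) + c(19) → 21
21 + a(24) → 45
a sits one level below the root: a 1-bit codeword.

1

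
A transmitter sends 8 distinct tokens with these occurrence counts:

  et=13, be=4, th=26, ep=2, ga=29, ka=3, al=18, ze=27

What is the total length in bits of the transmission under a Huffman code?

320

Merge the two smallest weights repeatedly:
ep(2) + ka(3) → 5
be(4) + 5 → 9
9 + et(13) → 22
al(18) + 22 → 40
th(26) + ze(27) → 53
ga(29) + 40 → 69
53 + 69 → 122
Each symbol's bit-cost is frequency × depth; summing gives 320 bits (equivalently 5 + 9 + 22 + 40 + 53 + 69 + 122).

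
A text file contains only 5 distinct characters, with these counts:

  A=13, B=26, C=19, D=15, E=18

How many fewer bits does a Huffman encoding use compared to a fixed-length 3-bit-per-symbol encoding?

63

Fixed-length: 3 bits × 91 symbols = 273 bits.
Huffman merges:
A(13) + D(15) → 28
E(18) + C(19) → 37
B(26) + 28 → 54
37 + 54 → 91
Huffman total = 28 + 37 + 54 + 91 = 210 bits.
Saving = 273 − 210 = 63 bits.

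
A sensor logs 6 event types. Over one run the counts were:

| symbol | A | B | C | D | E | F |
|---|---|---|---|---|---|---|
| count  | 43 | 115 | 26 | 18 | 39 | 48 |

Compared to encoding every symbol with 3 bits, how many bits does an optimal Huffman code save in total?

Fixed-length: 3 bits × 289 symbols = 867 bits.
Huffman merges:
D(18) + C(26) → 44
E(39) + A(43) → 82
44 + F(48) → 92
82 + 92 → 174
B(115) + 174 → 289
Huffman total = 44 + 82 + 92 + 174 + 289 = 681 bits.
Saving = 867 − 681 = 186 bits.

186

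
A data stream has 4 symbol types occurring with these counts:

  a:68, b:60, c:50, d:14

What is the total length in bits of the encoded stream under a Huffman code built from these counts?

Merge the two smallest weights repeatedly:
combine d(14), c(50) → 64
combine b(60), 64 → 124
combine a(68), 124 → 192
Total encoded bits = sum of merged weights = 64 + 124 + 192 = 380.

380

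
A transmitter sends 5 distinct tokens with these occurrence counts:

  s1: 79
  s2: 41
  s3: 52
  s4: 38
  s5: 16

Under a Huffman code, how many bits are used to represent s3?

2

Build the tree from the bottom:
combine s5(16), s4(38) → 54
combine s2(41), s3(52) → 93
combine 54, s1(79) → 133
combine 93, 133 → 226
The subtree containing s3 is merged 2 times, so code length = 2.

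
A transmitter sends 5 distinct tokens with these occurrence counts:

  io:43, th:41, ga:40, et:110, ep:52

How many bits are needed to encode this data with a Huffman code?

638

Greedily combine the two least-frequent nodes:
merge ga(40) and th(41): 81
merge io(43) and ep(52): 95
merge 81 and 95: 176
merge et(110) and 176: 286
Total encoded bits = sum of merged weights = 81 + 95 + 176 + 286 = 638.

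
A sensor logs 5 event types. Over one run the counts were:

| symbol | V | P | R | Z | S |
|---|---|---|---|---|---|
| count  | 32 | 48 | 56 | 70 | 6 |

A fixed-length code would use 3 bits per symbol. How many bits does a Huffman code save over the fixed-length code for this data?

174

Fixed-length: 3 bits × 212 symbols = 636 bits.
Huffman merges:
merge S(6) and V(32): 38
merge 38 and P(48): 86
merge R(56) and Z(70): 126
merge 86 and 126: 212
Huffman total = 38 + 86 + 126 + 212 = 462 bits.
Saving = 636 − 462 = 174 bits.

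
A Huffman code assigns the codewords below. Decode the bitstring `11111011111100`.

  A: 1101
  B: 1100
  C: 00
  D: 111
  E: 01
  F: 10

Read left to right; each codeword is recognised as soon as it completes (prefix code):
  111→D | 1101→A | 111→D | 1100→B
Decoded message: DADB

DADB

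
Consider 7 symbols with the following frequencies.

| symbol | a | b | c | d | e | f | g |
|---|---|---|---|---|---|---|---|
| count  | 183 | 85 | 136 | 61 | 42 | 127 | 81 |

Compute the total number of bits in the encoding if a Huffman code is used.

Greedily combine the two least-frequent nodes:
e(42) + d(61) → 103
g(81) + b(85) → 166
103 + f(127) → 230
c(136) + 166 → 302
a(183) + 230 → 413
302 + 413 → 715
The encoded length is the sum of every internal node's weight: 103 + 166 + 230 + 302 + 413 + 715 = 1929 bits.

1929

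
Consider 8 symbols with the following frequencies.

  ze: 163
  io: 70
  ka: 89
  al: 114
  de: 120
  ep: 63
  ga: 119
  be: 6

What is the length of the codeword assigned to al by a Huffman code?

Repeatedly merge the two smallest:
be(6) + ep(63) → 69
69 + io(70) → 139
ka(89) + al(114) → 203
ga(119) + de(120) → 239
139 + ze(163) → 302
203 + 239 → 442
302 + 442 → 744
The subtree containing al is merged 3 times, so code length = 3.

3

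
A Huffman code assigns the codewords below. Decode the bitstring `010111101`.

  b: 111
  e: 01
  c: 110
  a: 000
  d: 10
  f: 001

eebe

Read left to right; each codeword is recognised as soon as it completes (prefix code):
  01→e | 01→e | 111→b | 01→e
Decoded message: eebe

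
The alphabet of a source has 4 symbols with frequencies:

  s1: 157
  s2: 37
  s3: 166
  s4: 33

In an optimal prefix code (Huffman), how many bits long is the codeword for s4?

3

Huffman merges, smallest pair first:
merge s4(33) and s2(37): 70
merge 70 and s1(157): 227
merge s3(166) and 227: 393
s4's leaf is at depth 3, giving a 3-bit codeword.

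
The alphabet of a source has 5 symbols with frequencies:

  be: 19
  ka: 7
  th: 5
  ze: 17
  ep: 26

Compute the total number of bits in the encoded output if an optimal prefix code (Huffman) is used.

160

Greedily combine the two least-frequent nodes:
combine th(5), ka(7) → 12
combine 12, ze(17) → 29
combine be(19), ep(26) → 45
combine 29, 45 → 74
Each symbol's bit-cost is frequency × depth; summing gives 160 bits (equivalently 12 + 29 + 45 + 74).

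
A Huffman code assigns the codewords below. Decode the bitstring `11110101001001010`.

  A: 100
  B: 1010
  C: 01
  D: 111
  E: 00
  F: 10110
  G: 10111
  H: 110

Read left to right; each codeword is recognised as soon as it completes (prefix code):
  111→D | 1010→B | 100→A | 100→A | 1010→B
Decoded message: DBAAB

DBAAB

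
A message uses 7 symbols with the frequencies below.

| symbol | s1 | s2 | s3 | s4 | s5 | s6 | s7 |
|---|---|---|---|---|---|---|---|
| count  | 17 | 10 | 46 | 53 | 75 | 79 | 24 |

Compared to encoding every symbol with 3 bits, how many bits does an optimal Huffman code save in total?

129

Fixed-length: 3 bits × 304 symbols = 912 bits.
Huffman merges:
combine s2(10), s1(17) → 27
combine s7(24), 27 → 51
combine s3(46), 51 → 97
combine s4(53), s5(75) → 128
combine s6(79), 97 → 176
combine 128, 176 → 304
Huffman total = 27 + 51 + 97 + 128 + 176 + 304 = 783 bits.
Saving = 912 − 783 = 129 bits.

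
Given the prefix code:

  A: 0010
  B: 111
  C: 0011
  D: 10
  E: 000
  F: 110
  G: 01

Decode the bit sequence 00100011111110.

ACBF

Read left to right; each codeword is recognised as soon as it completes (prefix code):
  0010→A | 0011→C | 111→B | 110→F
Decoded message: ACBF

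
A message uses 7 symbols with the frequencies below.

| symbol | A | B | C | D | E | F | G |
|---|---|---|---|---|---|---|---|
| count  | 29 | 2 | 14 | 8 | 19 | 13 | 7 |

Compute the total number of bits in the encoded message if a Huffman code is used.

237

Merge the two smallest weights repeatedly:
B(2) + G(7) → 9
D(8) + 9 → 17
F(13) + C(14) → 27
17 + E(19) → 36
27 + A(29) → 56
36 + 56 → 92
Total encoded bits = sum of merged weights = 9 + 17 + 27 + 36 + 56 + 92 = 237.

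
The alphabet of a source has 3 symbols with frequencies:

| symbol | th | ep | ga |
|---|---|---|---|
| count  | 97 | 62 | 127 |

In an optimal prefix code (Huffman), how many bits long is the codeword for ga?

Build the tree from the bottom:
combine ep(62), th(97) → 159
combine ga(127), 159 → 286
ga is a child of the root — depth 1, so its codeword is a single bit.

1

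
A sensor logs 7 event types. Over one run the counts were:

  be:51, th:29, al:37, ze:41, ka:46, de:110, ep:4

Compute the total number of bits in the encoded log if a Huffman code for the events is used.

Merge the two smallest weights repeatedly:
ep(4) + th(29) → 33
33 + al(37) → 70
ze(41) + ka(46) → 87
be(51) + 70 → 121
87 + de(110) → 197
121 + 197 → 318
The encoded length is the sum of every internal node's weight: 33 + 70 + 87 + 121 + 197 + 318 = 826 bits.

826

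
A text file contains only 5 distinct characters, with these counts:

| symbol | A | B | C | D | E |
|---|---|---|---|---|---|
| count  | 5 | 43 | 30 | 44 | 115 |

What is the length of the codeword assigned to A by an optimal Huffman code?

4

Huffman merges, smallest pair first:
combine A(5), C(30) → 35
combine 35, B(43) → 78
combine D(44), 78 → 122
combine E(115), 122 → 237
The subtree containing A is merged 4 times, so code length = 4.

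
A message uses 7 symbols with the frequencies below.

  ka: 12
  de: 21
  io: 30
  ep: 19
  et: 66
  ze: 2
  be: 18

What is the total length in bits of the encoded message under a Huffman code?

418

Greedily combine the two least-frequent nodes:
merge ze(2) and ka(12): 14
merge 14 and be(18): 32
merge ep(19) and de(21): 40
merge io(30) and 32: 62
merge 40 and 62: 102
merge et(66) and 102: 168
The encoded length is the sum of every internal node's weight: 14 + 32 + 40 + 62 + 102 + 168 = 418 bits.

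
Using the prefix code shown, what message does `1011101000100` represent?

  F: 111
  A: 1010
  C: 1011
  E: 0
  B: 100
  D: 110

Read left to right; each codeword is recognised as soon as it completes (prefix code):
  1011→C | 1010→A | 0→E | 0→E | 100→B
Decoded message: CAEEB

CAEEB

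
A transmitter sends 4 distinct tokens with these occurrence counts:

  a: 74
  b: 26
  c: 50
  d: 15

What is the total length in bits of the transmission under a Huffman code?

297

Build the Huffman tree bottom-up:
combine d(15), b(26) → 41
combine 41, c(50) → 91
combine a(74), 91 → 165
Total encoded bits = sum of merged weights = 41 + 91 + 165 = 297.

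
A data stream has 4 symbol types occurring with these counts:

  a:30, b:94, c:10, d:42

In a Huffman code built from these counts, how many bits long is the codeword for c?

3

Huffman merges, smallest pair first:
c(10) + a(30) → 40
40 + d(42) → 82
82 + b(94) → 176
The subtree containing c is merged 3 times, so code length = 3.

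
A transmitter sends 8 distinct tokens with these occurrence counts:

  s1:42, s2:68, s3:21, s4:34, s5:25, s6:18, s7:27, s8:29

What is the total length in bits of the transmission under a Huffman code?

763

Build the Huffman tree bottom-up:
combine s6(18), s3(21) → 39
combine s5(25), s7(27) → 52
combine s8(29), s4(34) → 63
combine 39, s1(42) → 81
combine 52, 63 → 115
combine s2(68), 81 → 149
combine 115, 149 → 264
Total encoded bits = sum of merged weights = 39 + 52 + 63 + 81 + 115 + 149 + 264 = 763.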